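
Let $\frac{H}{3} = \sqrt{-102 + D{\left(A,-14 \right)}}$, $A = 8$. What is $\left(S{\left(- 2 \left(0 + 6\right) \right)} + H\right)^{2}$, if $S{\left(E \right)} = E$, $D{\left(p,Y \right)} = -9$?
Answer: $9 \left(4 - i \sqrt{111}\right)^{2} \approx -855.0 - 758.57 i$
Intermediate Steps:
$H = 3 i \sqrt{111}$ ($H = 3 \sqrt{-102 - 9} = 3 \sqrt{-111} = 3 i \sqrt{111} \approx 31.607 i$)
$\left(S{\left(- 2 \left(0 + 6\right) \right)} + H\right)^{2} = \left(- 2 \left(0 + 6\right) + 3 i \sqrt{111}\right)^{2} = \left(\left(-2\right) 6 + 3 i \sqrt{111}\right)^{2} = \left(-12 + 3 i \sqrt{111}\right)^{2}$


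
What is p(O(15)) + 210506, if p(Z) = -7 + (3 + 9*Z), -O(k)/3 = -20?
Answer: 211042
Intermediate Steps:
O(k) = 60 (O(k) = -3*(-20) = 60)
p(Z) = -4 + 9*Z
p(O(15)) + 210506 = (-4 + 9*60) + 210506 = (-4 + 540) + 210506 = 536 + 210506 = 211042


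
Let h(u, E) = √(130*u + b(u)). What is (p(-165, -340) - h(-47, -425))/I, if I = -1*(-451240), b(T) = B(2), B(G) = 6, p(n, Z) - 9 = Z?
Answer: -331/451240 - I*√1526/225620 ≈ -0.00073353 - 0.00017314*I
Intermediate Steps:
p(n, Z) = 9 + Z
b(T) = 6
h(u, E) = √(6 + 130*u) (h(u, E) = √(130*u + 6) = √(6 + 130*u))
I = 451240
(p(-165, -340) - h(-47, -425))/I = ((9 - 340) - √(6 + 130*(-47)))/451240 = (-331 - √(6 - 6110))*(1/451240) = (-331 - √(-6104))*(1/451240) = (-331 - 2*I*√1526)*(1/451240) = -331/451240 - I*√1526/225620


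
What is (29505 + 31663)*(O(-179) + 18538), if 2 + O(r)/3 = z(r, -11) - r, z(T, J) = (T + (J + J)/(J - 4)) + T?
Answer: 5504936496/5 ≈ 1.1010e+9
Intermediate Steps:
z(T, J) = 2*T + 2*J/(-4 + J) (z(T, J) = (T + (2*J)/(-4 + J)) + T = (T + 2*J/(-4 + J)) + T = 2*T + 2*J/(-4 + J))
O(r) = -8/5 + 3*r (O(r) = -6 + 3*(2*(-11 - 4*r - 11*r)/(-4 - 11) - r) = -6 + 3*(2*(-11 - 15*r)/(-15) - r) = -6 + 3*(2*(-1/15)*(-11 - 15*r) - r) = -6 + 3*((22/15 + 2*r) - r) = -6 + 3*(22/15 + r) = -6 + (22/5 + 3*r) = -8/5 + 3*r)
(29505 + 31663)*(O(-179) + 18538) = (29505 + 31663)*((-8/5 + 3*(-179)) + 18538) = 61168*((-8/5 - 537) + 18538) = 61168*(-2693/5 + 18538) = 61168*(89997/5) = 5504936496/5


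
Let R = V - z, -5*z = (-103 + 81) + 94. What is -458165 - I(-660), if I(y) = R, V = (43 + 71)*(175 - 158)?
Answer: -2300587/5 ≈ -4.6012e+5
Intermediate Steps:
z = -72/5 (z = -((-103 + 81) + 94)/5 = -(-22 + 94)/5 = -⅕*72 = -72/5 ≈ -14.400)
V = 1938 (V = 114*17 = 1938)
R = 9762/5 (R = 1938 - 1*(-72/5) = 1938 + 72/5 = 9762/5 ≈ 1952.4)
I(y) = 9762/5
-458165 - I(-660) = -458165 - 1*9762/5 = -458165 - 9762/5 = -2300587/5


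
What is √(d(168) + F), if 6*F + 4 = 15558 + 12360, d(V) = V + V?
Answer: √44895/3 ≈ 70.628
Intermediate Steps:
d(V) = 2*V
F = 13957/3 (F = -⅔ + (15558 + 12360)/6 = -⅔ + (⅙)*27918 = -⅔ + 4653 = 13957/3 ≈ 4652.3)
√(d(168) + F) = √(2*168 + 13957/3) = √(336 + 13957/3) = √(14965/3) = √44895/3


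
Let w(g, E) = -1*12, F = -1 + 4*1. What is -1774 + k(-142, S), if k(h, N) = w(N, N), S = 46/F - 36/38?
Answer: -1786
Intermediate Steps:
F = 3 (F = -1 + 4 = 3)
S = 820/57 (S = 46/3 - 36/38 = 46*(1/3) - 36*1/38 = 46/3 - 18/19 = 820/57 ≈ 14.386)
w(g, E) = -12
k(h, N) = -12
-1774 + k(-142, S) = -1774 - 12 = -1786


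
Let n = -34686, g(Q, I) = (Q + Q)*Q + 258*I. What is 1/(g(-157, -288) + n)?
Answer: -1/59692 ≈ -1.6753e-5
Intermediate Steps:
g(Q, I) = 2*Q² + 258*I (g(Q, I) = (2*Q)*Q + 258*I = 2*Q² + 258*I)
1/(g(-157, -288) + n) = 1/((2*(-157)² + 258*(-288)) - 34686) = 1/((2*24649 - 74304) - 34686) = 1/((49298 - 74304) - 34686) = 1/(-25006 - 34686) = 1/(-59692) = -1/59692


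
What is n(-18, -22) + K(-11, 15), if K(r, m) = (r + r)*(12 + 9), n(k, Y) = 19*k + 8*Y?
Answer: -980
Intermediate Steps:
n(k, Y) = 8*Y + 19*k
K(r, m) = 42*r (K(r, m) = (2*r)*21 = 42*r)
n(-18, -22) + K(-11, 15) = (8*(-22) + 19*(-18)) + 42*(-11) = (-176 - 342) - 462 = -518 - 462 = -980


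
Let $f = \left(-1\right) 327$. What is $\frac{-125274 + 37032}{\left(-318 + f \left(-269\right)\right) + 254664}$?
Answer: $- \frac{2674}{10373} \approx -0.25778$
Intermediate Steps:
$f = -327$
$\frac{-125274 + 37032}{\left(-318 + f \left(-269\right)\right) + 254664} = \frac{-125274 + 37032}{\left(-318 - -87963\right) + 254664} = - \frac{88242}{\left(-318 + 87963\right) + 254664} = - \frac{88242}{87645 + 254664} = - \frac{88242}{342309} = \left(-88242\right) \frac{1}{342309} = - \frac{2674}{10373}$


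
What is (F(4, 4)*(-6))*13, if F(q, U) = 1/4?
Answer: -39/2 ≈ -19.500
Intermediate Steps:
F(q, U) = ¼
(F(4, 4)*(-6))*13 = ((¼)*(-6))*13 = -3/2*13 = -39/2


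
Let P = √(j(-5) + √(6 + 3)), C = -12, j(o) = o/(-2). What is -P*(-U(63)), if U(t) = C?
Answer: -6*√22 ≈ -28.142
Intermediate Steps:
j(o) = -o/2 (j(o) = o*(-½) = -o/2)
P = √22/2 (P = √(-½*(-5) + √(6 + 3)) = √(5/2 + √9) = √(5/2 + 3) = √(11/2) = √22/2 ≈ 2.3452)
U(t) = -12
-P*(-U(63)) = -√22/2*(-1*(-12)) = -√22/2*12 = -6*√22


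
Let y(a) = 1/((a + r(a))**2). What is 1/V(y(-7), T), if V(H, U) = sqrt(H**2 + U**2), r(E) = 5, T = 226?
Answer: 4*sqrt(817217)/817217 ≈ 0.0044248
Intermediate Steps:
y(a) = (5 + a)**(-2) (y(a) = 1/((a + 5)**2) = 1/((5 + a)**2) = (5 + a)**(-2))
1/V(y(-7), T) = 1/(sqrt(((5 - 7)**(-2))**2 + 226**2)) = 1/(sqrt(((-2)**(-2))**2 + 51076)) = 1/(sqrt((1/4)**2 + 51076)) = 1/(sqrt(1/16 + 51076)) = 1/(sqrt(817217/16)) = 1/(sqrt(817217)/4) = 4*sqrt(817217)/817217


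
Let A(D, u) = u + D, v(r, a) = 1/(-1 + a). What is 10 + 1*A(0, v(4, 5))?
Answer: 41/4 ≈ 10.250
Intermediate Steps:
A(D, u) = D + u
10 + 1*A(0, v(4, 5)) = 10 + 1*(0 + 1/(-1 + 5)) = 10 + 1*(0 + 1/4) = 10 + 1*(0 + ¼) = 10 + 1*(¼) = 10 + ¼ = 41/4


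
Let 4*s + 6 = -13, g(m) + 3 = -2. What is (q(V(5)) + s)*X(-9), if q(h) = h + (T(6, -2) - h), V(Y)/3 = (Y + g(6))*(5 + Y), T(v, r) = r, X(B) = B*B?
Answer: -2187/4 ≈ -546.75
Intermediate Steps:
g(m) = -5 (g(m) = -3 - 2 = -5)
X(B) = B²
s = -19/4 (s = -3/2 + (¼)*(-13) = -3/2 - 13/4 = -19/4 ≈ -4.7500)
V(Y) = 3*(-5 + Y)*(5 + Y) (V(Y) = 3*((Y - 5)*(5 + Y)) = 3*((-5 + Y)*(5 + Y)) = 3*(-5 + Y)*(5 + Y))
q(h) = -2 (q(h) = h + (-2 - h) = -2)
(q(V(5)) + s)*X(-9) = (-2 - 19/4)*(-9)² = -27/4*81 = -2187/4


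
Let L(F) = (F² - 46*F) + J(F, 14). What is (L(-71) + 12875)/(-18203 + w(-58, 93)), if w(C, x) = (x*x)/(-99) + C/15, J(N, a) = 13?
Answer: -3497175/3018548 ≈ -1.1586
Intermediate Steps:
L(F) = 13 + F² - 46*F (L(F) = (F² - 46*F) + 13 = 13 + F² - 46*F)
w(C, x) = -x²/99 + C/15 (w(C, x) = x²*(-1/99) + C*(1/15) = -x²/99 + C/15)
(L(-71) + 12875)/(-18203 + w(-58, 93)) = ((13 + (-71)² - 46*(-71)) + 12875)/(-18203 + (-1/99*93² + (1/15)*(-58))) = ((13 + 5041 + 3266) + 12875)/(-18203 + (-1/99*8649 - 58/15)) = (8320 + 12875)/(-18203 + (-961/11 - 58/15)) = 21195/(-18203 - 15053/165) = 21195/(-3018548/165) = 21195*(-165/3018548) = -3497175/3018548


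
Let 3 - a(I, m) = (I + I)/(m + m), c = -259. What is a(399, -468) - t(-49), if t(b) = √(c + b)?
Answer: 601/156 - 2*I*√77 ≈ 3.8526 - 17.55*I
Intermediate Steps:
a(I, m) = 3 - I/m (a(I, m) = 3 - (I + I)/(m + m) = 3 - 2*I/(2*m) = 3 - 2*I*1/(2*m) = 3 - I/m)
t(b) = √(-259 + b)
a(399, -468) - t(-49) = (3 - 1*399/(-468)) - √(-259 - 49) = (3 - 1*399*(-1/468)) - √(-308) = (3 + 133/156) - 2*I*√77 = 601/156 - 2*I*√77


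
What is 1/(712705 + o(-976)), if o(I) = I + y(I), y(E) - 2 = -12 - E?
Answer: 1/712695 ≈ 1.4031e-6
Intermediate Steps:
y(E) = -10 - E (y(E) = 2 + (-12 - E) = -10 - E)
o(I) = -10 (o(I) = I + (-10 - I) = -10)
1/(712705 + o(-976)) = 1/(712705 - 10) = 1/712695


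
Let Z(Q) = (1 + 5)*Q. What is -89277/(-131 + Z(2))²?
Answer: -89277/14161 ≈ -6.3044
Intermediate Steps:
Z(Q) = 6*Q
-89277/(-131 + Z(2))² = -89277/(-131 + 6*2)² = -89277/(-131 + 12)² = -89277/((-119)²) = -89277/14161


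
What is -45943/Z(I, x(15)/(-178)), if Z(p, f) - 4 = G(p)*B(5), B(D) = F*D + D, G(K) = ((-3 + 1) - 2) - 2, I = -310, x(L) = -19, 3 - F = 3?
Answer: 45943/26 ≈ 1767.0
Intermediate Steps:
F = 0 (F = 3 - 1*3 = 3 - 3 = 0)
G(K) = -6 (G(K) = (-2 - 2) - 2 = -4 - 2 = -6)
B(D) = D (B(D) = 0*D + D = 0 + D = D)
Z(p, f) = -26 (Z(p, f) = 4 - 6*5 = 4 - 30 = -26)
-45943/Z(I, x(15)/(-178)) = -45943/(-26) = -45943*(-1/26) = 45943/26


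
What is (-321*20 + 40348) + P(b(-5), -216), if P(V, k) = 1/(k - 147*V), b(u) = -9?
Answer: 37558297/1107 ≈ 33928.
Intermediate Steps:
(-321*20 + 40348) + P(b(-5), -216) = (-321*20 + 40348) + 1/(-216 - 147*(-9)) = (-6420 + 40348) + 1/(-216 + 1323) = 33928 + 1/1107 = 37558297/1107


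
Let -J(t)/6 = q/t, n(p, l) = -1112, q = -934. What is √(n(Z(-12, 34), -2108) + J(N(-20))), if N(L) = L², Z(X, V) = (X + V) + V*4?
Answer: I*√109799/10 ≈ 33.136*I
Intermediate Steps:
Z(X, V) = X + 5*V (Z(X, V) = (V + X) + 4*V = X + 5*V)
J(t) = 5604/t (J(t) = -(-5604)/t = 5604/t)
√(n(Z(-12, 34), -2108) + J(N(-20))) = √(-1112 + 5604/((-20)²)) = √(-1112 + 5604/400) = √(-1112 + 5604*(1/400)) = √(-1112 + 1401/100) = √(-109799/100) = I*√109799/10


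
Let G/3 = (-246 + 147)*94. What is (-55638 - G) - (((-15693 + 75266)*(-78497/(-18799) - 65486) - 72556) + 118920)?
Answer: 73332542382025/18799 ≈ 3.9009e+9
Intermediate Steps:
G = -27918 (G = 3*((-246 + 147)*94) = 3*(-99*94) = 3*(-9306) = -27918)
(-55638 - G) - (((-15693 + 75266)*(-78497/(-18799) - 65486) - 72556) + 118920) = (-55638 - 1*(-27918)) - (((-15693 + 75266)*(-78497/(-18799) - 65486) - 72556) + 118920) = (-55638 + 27918) - ((59573*(-78497*(-1/18799) - 65486) - 72556) + 118920) = -27720 - ((59573*(78497/18799 - 65486) - 72556) + 118920) = -27720 - ((59573*(-1230992817/18799) - 72556) + 118920) = -27720 - ((-73333935087141/18799 - 72556) + 118920) = -27720 - (-73335299067385/18799 + 118920) = -27720 - 1*(-73333063490305/18799) = -27720 + 73333063490305/18799 = 73332542382025/18799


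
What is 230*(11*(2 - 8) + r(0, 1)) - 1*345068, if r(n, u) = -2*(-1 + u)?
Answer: -360248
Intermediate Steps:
r(n, u) = 2 - 2*u
230*(11*(2 - 8) + r(0, 1)) - 1*345068 = 230*(11*(2 - 8) + (2 - 2*1)) - 1*345068 = 230*(11*(-6) + (2 - 2)) - 345068 = 230*(-66 + 0) - 345068 = 230*(-66) - 345068 = -15180 - 345068 = -360248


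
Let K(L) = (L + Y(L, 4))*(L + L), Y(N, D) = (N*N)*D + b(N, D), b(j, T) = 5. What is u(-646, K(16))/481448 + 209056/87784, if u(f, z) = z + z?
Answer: 151307652/60033283 ≈ 2.5204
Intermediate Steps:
Y(N, D) = 5 + D*N**2 (Y(N, D) = (N*N)*D + 5 = N**2*D + 5 = D*N**2 + 5 = 5 + D*N**2)
K(L) = 2*L*(5 + L + 4*L**2) (K(L) = (L + (5 + 4*L**2))*(L + L) = (5 + L + 4*L**2)*(2*L) = 2*L*(5 + L + 4*L**2))
u(f, z) = 2*z
u(-646, K(16))/481448 + 209056/87784 = (2*(2*16*(5 + 16 + 4*16**2)))/481448 + 209056/87784 = (2*(2*16*(5 + 16 + 4*256)))*(1/481448) + 209056*(1/87784) = (2*(2*16*(5 + 16 + 1024)))*(1/481448) + 26132/10973 = (2*(2*16*1045))*(1/481448) + 26132/10973 = (2*33440)*(1/481448) + 26132/10973 = 66880*(1/481448) + 26132/10973 = 760/5471 + 26132/10973 = 151307652/60033283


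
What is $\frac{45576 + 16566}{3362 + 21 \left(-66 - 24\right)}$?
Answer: $\frac{31071}{736} \approx 42.216$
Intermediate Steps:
$\frac{45576 + 16566}{3362 + 21 \left(-66 - 24\right)} = \frac{62142}{3362 + 21 \left(-90\right)} = \frac{62142}{3362 - 1890} = \frac{62142}{1472} = 62142 \cdot \frac{1}{1472} = \frac{31071}{736}$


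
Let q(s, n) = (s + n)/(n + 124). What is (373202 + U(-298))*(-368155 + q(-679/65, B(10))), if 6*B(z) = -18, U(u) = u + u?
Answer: -82991966018238/605 ≈ -1.3718e+11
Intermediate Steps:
U(u) = 2*u
B(z) = -3 (B(z) = (⅙)*(-18) = -3)
q(s, n) = (n + s)/(124 + n)
(373202 + U(-298))*(-368155 + q(-679/65, B(10))) = (373202 + 2*(-298))*(-368155 + (-3 - 679/65)/(124 - 3)) = (373202 - 596)*(-368155 + (-3 - 679*1/65)/121) = 372606*(-368155 + (-3 - 679/65)/121) = 372606*(-368155 + (1/121)*(-874/65)) = 372606*(-368155 - 874/7865) = 372606*(-2895539949/7865) = -82991966018238/605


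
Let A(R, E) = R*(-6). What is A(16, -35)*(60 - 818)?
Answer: 72768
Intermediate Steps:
A(R, E) = -6*R
A(16, -35)*(60 - 818) = (-6*16)*(60 - 818) = -96*(-758) = 72768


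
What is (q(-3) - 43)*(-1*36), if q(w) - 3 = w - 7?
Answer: 1800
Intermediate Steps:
q(w) = -4 + w (q(w) = 3 + (w - 7) = 3 + (-7 + w) = -4 + w)
(q(-3) - 43)*(-1*36) = ((-4 - 3) - 43)*(-1*36) = (-7 - 43)*(-36) = -50*(-36) = 1800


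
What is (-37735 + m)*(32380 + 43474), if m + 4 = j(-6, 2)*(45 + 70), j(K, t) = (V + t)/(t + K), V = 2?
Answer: -2871377316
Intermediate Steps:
j(K, t) = (2 + t)/(K + t) (j(K, t) = (2 + t)/(t + K) = (2 + t)/(K + t))
m = -119 (m = -4 + ((2 + 2)/(-6 + 2))*(45 + 70) = -4 + (4/(-4))*115 = -4 - ¼*4*115 = -4 - 1*115 = -4 - 115 = -119)
(-37735 + m)*(32380 + 43474) = (-37735 - 119)*(32380 + 43474) = -37854*75854 = -2871377316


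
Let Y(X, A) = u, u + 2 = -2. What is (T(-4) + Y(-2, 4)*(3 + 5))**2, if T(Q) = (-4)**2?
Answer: 256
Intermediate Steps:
u = -4 (u = -2 - 2 = -4)
Y(X, A) = -4
T(Q) = 16
(T(-4) + Y(-2, 4)*(3 + 5))**2 = (16 - 4*(3 + 5))**2 = (16 - 4*8)**2 = (16 - 32)**2 = (-16)**2 = 256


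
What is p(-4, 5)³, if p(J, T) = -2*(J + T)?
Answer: -8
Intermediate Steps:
p(J, T) = -2*J - 2*T
p(-4, 5)³ = (-2*(-4) - 2*5)³ = (8 - 10)³ = (-2)³ = -8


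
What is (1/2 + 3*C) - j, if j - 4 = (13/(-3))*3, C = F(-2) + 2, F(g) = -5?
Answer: 1/2 ≈ 0.50000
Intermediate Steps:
C = -3 (C = -5 + 2 = -3)
j = -9 (j = 4 + (13/(-3))*3 = 4 + (13*(-1/3))*3 = 4 - 13/3*3 = 4 - 13 = -9)
(1/2 + 3*C) - j = (1/2 + 3*(-3)) - 1*(-9) = (1/2 - 9) + 9 = -17/2 + 9 = 1/2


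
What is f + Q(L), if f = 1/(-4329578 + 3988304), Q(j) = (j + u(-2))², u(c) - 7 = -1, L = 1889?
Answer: 1225523465849/341274 ≈ 3.5910e+6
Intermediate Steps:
u(c) = 6 (u(c) = 7 - 1 = 6)
Q(j) = (6 + j)² (Q(j) = (j + 6)² = (6 + j)²)
f = -1/341274 (f = 1/(-341274) = -1/341274 ≈ -2.9302e-6)
f + Q(L) = -1/341274 + (6 + 1889)² = -1/341274 + 1895² = -1/341274 + 3591025 = 1225523465849/341274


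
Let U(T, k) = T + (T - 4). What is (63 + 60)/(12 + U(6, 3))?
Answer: 123/20 ≈ 6.1500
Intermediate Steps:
U(T, k) = -4 + 2*T (U(T, k) = T + (-4 + T) = -4 + 2*T)
(63 + 60)/(12 + U(6, 3)) = (63 + 60)/(12 + (-4 + 2*6)) = 123/(12 + (-4 + 12)) = 123/(12 + 8) = 123/20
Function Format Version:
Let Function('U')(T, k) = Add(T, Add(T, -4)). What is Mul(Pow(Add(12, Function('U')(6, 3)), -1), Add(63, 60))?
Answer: Rational(123, 20) ≈ 6.1500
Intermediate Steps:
Function('U')(T, k) = Add(-4, Mul(2, T)) (Function('U')(T, k) = Add(T, Add(-4, T)) = Add(-4, Mul(2, T)))
Mul(Pow(Add(12, Function('U')(6, 3)), -1), Add(63, 60)) = Mul(Pow(Add(12, Add(-4, Mul(2, 6))), -1), Add(63, 60)) = Mul(Pow(Add(12, Add(-4, 12)), -1), 123) = Mul(Pow(Add(12, 8), -1), 123) = Mul(Pow(20, -1), 123) = Mul(Rational(1, 20), 123) = Rational(123, 20)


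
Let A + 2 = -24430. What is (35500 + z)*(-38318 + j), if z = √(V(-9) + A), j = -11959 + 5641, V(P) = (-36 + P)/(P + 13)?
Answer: -1584578000 - 22318*I*√97773 ≈ -1.5846e+9 - 6.9785e+6*I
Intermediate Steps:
A = -24432 (A = -2 - 24430 = -24432)
V(P) = (-36 + P)/(13 + P)
j = -6318
z = I*√97773/2 (z = √((-36 - 9)/(13 - 9) - 24432) = √(-45/4 - 24432) = √(-97773/4) = I*√97773/2 ≈ 156.34*I)
(35500 + z)*(-38318 + j) = (35500 + I*√97773/2)*(-38318 - 6318) = (35500 + I*√97773/2)*(-44636) = -1584578000 - 22318*I*√97773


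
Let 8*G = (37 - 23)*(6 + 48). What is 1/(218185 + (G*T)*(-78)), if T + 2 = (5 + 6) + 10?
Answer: 1/78136 ≈ 1.2798e-5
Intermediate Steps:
G = 189/2 (G = ((37 - 23)*(6 + 48))/8 = (14*54)/8 = (⅛)*756 = 189/2 ≈ 94.500)
T = 19 (T = -2 + ((5 + 6) + 10) = -2 + (11 + 10) = -2 + 21 = 19)
1/(218185 + (G*T)*(-78)) = 1/(218185 + ((189/2)*19)*(-78)) = 1/(218185 + (3591/2)*(-78)) = 1/(218185 - 140049) = 1/78136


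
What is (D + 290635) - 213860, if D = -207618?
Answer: -130843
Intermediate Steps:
(D + 290635) - 213860 = (-207618 + 290635) - 213860 = 83017 - 213860 = -130843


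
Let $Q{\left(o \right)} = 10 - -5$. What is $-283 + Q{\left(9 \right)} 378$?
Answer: $5387$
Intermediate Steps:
$Q{\left(o \right)} = 15$ ($Q{\left(o \right)} = 10 + 5 = 15$)
$-283 + Q{\left(9 \right)} 378 = -283 + 15 \cdot 378 = -283 + 5670 = 5387$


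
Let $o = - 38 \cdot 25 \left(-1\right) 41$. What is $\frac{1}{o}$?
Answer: $\frac{1}{38950} \approx 2.5674 \cdot 10^{-5}$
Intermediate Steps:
$o = 38950$ ($o = \left(-38\right) \left(-25\right) 41 = 950 \cdot 41 = 38950$)
$\frac{1}{o} = \frac{1}{38950}$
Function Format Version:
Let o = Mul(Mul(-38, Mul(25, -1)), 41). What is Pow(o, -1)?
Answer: Rational(1, 38950) ≈ 2.5674e-5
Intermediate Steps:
o = 38950 (o = Mul(Mul(-38, -25), 41) = Mul(950, 41) = 38950)
Pow(o, -1) = Pow(38950, -1) = Rational(1, 38950)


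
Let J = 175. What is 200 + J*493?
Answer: 86475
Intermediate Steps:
200 + J*493 = 200 + 175*493 = 200 + 86275 = 86475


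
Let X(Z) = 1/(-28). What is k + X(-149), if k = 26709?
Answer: 747851/28 ≈ 26709.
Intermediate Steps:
X(Z) = -1/28
k + X(-149) = 26709 - 1/28 = 747851/28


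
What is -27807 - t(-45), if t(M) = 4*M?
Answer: -27627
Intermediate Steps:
-27807 - t(-45) = -27807 - 4*(-45) = -27807 - 1*(-180) = -27807 + 180 = -27627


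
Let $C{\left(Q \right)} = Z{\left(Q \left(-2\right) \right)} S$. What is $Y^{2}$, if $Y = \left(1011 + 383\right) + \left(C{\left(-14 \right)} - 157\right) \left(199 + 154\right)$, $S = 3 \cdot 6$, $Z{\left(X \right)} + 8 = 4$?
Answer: $6311190249$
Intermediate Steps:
$Z{\left(X \right)} = -4$ ($Z{\left(X \right)} = -8 + 4 = -4$)
$S = 18$
$C{\left(Q \right)} = -72$ ($C{\left(Q \right)} = \left(-4\right) 18 = -72$)
$Y = -79443$ ($Y = \left(1011 + 383\right) + \left(-72 - 157\right) \left(199 + 154\right) = 1394 - 80837 = -79443$)
$Y^{2} = \left(-79443\right)^{2} = 6311190249$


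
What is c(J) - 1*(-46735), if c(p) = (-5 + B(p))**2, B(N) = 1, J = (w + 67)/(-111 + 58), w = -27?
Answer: 46751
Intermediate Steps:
J = -40/53 (J = (-27 + 67)/(-111 + 58) = 40/(-53) = 40*(-1/53) = -40/53 ≈ -0.75472)
c(p) = 16 (c(p) = (-5 + 1)**2 = (-4)**2 = 16)
c(J) - 1*(-46735) = 16 - 1*(-46735) = 16 + 46735 = 46751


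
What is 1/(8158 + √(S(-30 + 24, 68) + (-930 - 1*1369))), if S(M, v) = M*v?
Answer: 8158/66555671 - I*√2707/66555671 ≈ 0.00012257 - 7.8173e-7*I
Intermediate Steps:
1/(8158 + √(S(-30 + 24, 68) + (-930 - 1*1369))) = 1/(8158 + √((-30 + 24)*68 + (-930 - 1*1369))) = 1/(8158 + √(-6*68 + (-930 - 1369))) = 1/(8158 + √(-408 - 2299)) = 1/(8158 + √(-2707)) = 1/(8158 + I*√2707)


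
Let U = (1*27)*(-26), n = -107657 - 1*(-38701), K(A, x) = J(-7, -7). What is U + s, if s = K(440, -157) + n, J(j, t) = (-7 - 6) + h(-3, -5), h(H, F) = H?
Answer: -69674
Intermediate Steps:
J(j, t) = -16 (J(j, t) = (-7 - 6) - 3 = -13 - 3 = -16)
K(A, x) = -16
n = -68956 (n = -107657 + 38701 = -68956)
U = -702 (U = 27*(-26) = -702)
s = -68972 (s = -16 - 68956 = -68972)
U + s = -702 - 68972 = -69674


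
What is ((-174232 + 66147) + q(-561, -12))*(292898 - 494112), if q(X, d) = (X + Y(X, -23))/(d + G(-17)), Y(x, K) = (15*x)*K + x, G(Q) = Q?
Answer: 669416442032/29 ≈ 2.3083e+10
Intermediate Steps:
Y(x, K) = x + 15*K*x (Y(x, K) = 15*K*x + x = x + 15*K*x)
q(X, d) = -343*X/(-17 + d) (q(X, d) = (X + X*(1 + 15*(-23)))/(d - 17) = (X + X*(1 - 345))/(-17 + d) = (X + X*(-344))/(-17 + d) = (X - 344*X)/(-17 + d) = (-343*X)/(-17 + d) = -343*X/(-17 + d))
((-174232 + 66147) + q(-561, -12))*(292898 - 494112) = ((-174232 + 66147) - 343*(-561)/(-17 - 12))*(292898 - 494112) = (-108085 - 343*(-561)/(-29))*(-201214) = (-108085 - 343*(-561)*(-1/29))*(-201214) = (-108085 - 192423/29)*(-201214) = -3326888/29*(-201214) = 669416442032/29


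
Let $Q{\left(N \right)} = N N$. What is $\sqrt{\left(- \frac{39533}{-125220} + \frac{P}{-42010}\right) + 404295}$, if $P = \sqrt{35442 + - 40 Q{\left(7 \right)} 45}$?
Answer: $\frac{\sqrt{27969936483353896696065 - 4940391249630 i \sqrt{5862}}}{263024610} \approx 635.84 - 4.2994 \cdot 10^{-6} i$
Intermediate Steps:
$Q{\left(N \right)} = N^{2}$
$P = 3 i \sqrt{5862}$ ($P = \sqrt{35442 + - 40 \cdot 7^{2} \cdot 45} = \sqrt{35442 + \left(-40\right) 49 \cdot 45} = \sqrt{35442 - 88200} = \sqrt{-52758} = 3 i \sqrt{5862} \approx 229.69 i$)
$\sqrt{\left(- \frac{39533}{-125220} + \frac{P}{-42010}\right) + 404295} = \sqrt{\left(- \frac{39533}{-125220} + \frac{3 i \sqrt{5862}}{-42010}\right) + 404295} = \sqrt{\left(\left(-39533\right) \left(- \frac{1}{125220}\right) + 3 i \sqrt{5862} \left(- \frac{1}{42010}\right)\right) + 404295} = \sqrt{\left(\frac{39533}{125220} - \frac{3 i \sqrt{5862}}{42010}\right) + 404295} = \sqrt{\frac{50625859433}{125220} - \frac{3 i \sqrt{5862}}{42010}}$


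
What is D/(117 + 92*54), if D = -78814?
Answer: -78814/5085 ≈ -15.499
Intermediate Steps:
D/(117 + 92*54) = -78814/(117 + 92*54) = -78814/(117 + 4968) = -78814/5085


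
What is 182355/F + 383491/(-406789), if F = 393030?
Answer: -5102897309/10658685378 ≈ -0.47875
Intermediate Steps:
182355/F + 383491/(-406789) = 182355/393030 + 383491/(-406789) = 182355*(1/393030) + 383491*(-1/406789) = 12157/26202 - 383491/406789 = -5102897309/10658685378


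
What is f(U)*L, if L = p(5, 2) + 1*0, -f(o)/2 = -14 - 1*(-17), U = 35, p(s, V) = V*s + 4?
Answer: -84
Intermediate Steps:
p(s, V) = 4 + V*s
f(o) = -6 (f(o) = -2*(-14 - 1*(-17)) = -2*(-14 + 17) = -2*3 = -6)
L = 14 (L = (4 + 2*5) + 1*0 = (4 + 10) + 0 = 14 + 0 = 14)
f(U)*L = -6*14 = -84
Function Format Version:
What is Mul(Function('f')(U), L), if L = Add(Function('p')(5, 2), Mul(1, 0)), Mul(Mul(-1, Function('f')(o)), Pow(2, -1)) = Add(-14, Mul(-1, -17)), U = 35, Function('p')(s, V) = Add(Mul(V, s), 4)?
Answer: -84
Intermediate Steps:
Function('p')(s, V) = Add(4, Mul(V, s))
Function('f')(o) = -6 (Function('f')(o) = Mul(-2, Add(-14, Mul(-1, -17))) = Mul(-2, Add(-14, 17)) = Mul(-2, 3) = -6)
L = 14 (L = Add(Add(4, Mul(2, 5)), Mul(1, 0)) = Add(Add(4, 10), 0) = Add(14, 0) = 14)
Mul(Function('f')(U), L) = Mul(-6, 14) = -84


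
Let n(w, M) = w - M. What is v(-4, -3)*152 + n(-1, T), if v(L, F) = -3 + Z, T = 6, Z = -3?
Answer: -919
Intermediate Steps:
v(L, F) = -6 (v(L, F) = -3 - 3 = -6)
v(-4, -3)*152 + n(-1, T) = -6*152 + (-1 - 1*6) = -912 + (-1 - 6) = -912 - 7 = -919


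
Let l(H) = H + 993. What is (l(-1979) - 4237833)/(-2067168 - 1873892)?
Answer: 4238819/3941060 ≈ 1.0756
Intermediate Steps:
l(H) = 993 + H
(l(-1979) - 4237833)/(-2067168 - 1873892) = ((993 - 1979) - 4237833)/(-2067168 - 1873892) = (-986 - 4237833)/(-3941060) = -4238819*(-1/3941060) = 4238819/3941060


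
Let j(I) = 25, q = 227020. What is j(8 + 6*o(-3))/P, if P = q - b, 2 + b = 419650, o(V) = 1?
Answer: -25/192628 ≈ -0.00012978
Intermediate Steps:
b = 419648 (b = -2 + 419650 = 419648)
P = -192628 (P = 227020 - 1*419648 = 227020 - 419648 = -192628)
j(8 + 6*o(-3))/P = 25/(-192628) = 25*(-1/192628) = -25/192628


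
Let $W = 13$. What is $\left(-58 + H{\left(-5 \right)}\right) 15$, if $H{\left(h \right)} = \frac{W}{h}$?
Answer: $-909$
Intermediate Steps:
$H{\left(h \right)} = \frac{13}{h}$
$\left(-58 + H{\left(-5 \right)}\right) 15 = \left(-58 + \frac{13}{-5}\right) 15 = \left(-58 + 13 \left(- \frac{1}{5}\right)\right) 15 = \left(-58 - \frac{13}{5}\right) 15 = \left(- \frac{303}{5}\right) 15 = -909$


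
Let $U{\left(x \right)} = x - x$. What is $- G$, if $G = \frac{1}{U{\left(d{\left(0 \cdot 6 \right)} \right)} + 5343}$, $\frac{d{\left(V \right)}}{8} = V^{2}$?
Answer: $- \frac{1}{5343} \approx -0.00018716$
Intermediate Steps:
$d{\left(V \right)} = 8 V^{2}$
$U{\left(x \right)} = 0$
$G = \frac{1}{5343}$ ($G = \frac{1}{0 + 5343} = \frac{1}{5343} \approx 0.00018716$)
$- G = \left(-1\right) \frac{1}{5343} = - \frac{1}{5343}$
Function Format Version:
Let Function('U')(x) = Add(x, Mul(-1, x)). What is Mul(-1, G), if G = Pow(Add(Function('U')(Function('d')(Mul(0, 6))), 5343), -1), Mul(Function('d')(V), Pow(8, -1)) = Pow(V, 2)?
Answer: Rational(-1, 5343) ≈ -0.00018716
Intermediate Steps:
Function('d')(V) = Mul(8, Pow(V, 2))
Function('U')(x) = 0
G = Rational(1, 5343) (G = Pow(Add(0, 5343), -1) = Pow(5343, -1) = Rational(1, 5343) ≈ 0.00018716)
Mul(-1, G) = Mul(-1, Rational(1, 5343)) = Rational(-1, 5343)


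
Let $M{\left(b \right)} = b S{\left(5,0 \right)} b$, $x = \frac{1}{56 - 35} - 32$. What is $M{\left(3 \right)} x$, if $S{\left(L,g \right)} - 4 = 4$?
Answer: $- \frac{16104}{7} \approx -2300.6$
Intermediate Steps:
$S{\left(L,g \right)} = 8$ ($S{\left(L,g \right)} = 4 + 4 = 8$)
$x = - \frac{671}{21}$ ($x = \frac{1}{21} - 32 = - \frac{671}{21} \approx -31.952$)
$M{\left(b \right)} = 8 b^{2}$ ($M{\left(b \right)} = b 8 b = 8 b b = 8 b^{2}$)
$M{\left(3 \right)} x = 8 \cdot 3^{2} \left(- \frac{671}{21}\right) = 8 \cdot 9 \left(- \frac{671}{21}\right) = 72 \left(- \frac{671}{21}\right) = - \frac{16104}{7}$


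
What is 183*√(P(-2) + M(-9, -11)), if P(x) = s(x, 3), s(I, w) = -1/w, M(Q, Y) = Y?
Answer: 61*I*√102 ≈ 616.07*I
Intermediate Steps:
P(x) = -⅓ (P(x) = -1/3 = -1*⅓ = -⅓)
183*√(P(-2) + M(-9, -11)) = 183*√(-⅓ - 11) = 183*√(-34/3) = 183*(I*√102/3) = 61*I*√102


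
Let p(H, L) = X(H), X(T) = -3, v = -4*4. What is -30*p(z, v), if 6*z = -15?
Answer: 90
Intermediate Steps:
v = -16
z = -5/2 (z = (⅙)*(-15) = -5/2 ≈ -2.5000)
p(H, L) = -3
-30*p(z, v) = -30*(-3) = 90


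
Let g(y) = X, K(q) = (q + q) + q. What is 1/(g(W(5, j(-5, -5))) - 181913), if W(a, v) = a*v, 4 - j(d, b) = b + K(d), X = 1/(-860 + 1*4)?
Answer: -856/155717529 ≈ -5.4971e-6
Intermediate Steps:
K(q) = 3*q (K(q) = 2*q + q = 3*q)
X = -1/856 (X = 1/(-860 + 4) = 1/(-856) = -1/856 ≈ -0.0011682)
j(d, b) = 4 - b - 3*d (j(d, b) = 4 - (b + 3*d) = 4 + (-b - 3*d) = 4 - b - 3*d)
g(y) = -1/856
1/(g(W(5, j(-5, -5))) - 181913) = 1/(-1/856 - 181913) = 1/(-155717529/856) = -856/155717529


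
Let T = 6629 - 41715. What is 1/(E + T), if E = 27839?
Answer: -1/7247 ≈ -0.00013799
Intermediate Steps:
T = -35086
1/(E + T) = 1/(27839 - 35086) = 1/(-7247) = -1/7247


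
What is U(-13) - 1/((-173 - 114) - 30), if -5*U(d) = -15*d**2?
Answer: 160720/317 ≈ 507.00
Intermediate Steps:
U(d) = 3*d**2 (U(d) = -(-3)*d**2 = 3*d**2)
U(-13) - 1/((-173 - 114) - 30) = 3*(-13)**2 - 1/((-173 - 114) - 30) = 3*169 - 1/(-287 - 30) = 507 - 1/(-317) = 507 - 1*(-1/317) = 507 + 1/317 = 160720/317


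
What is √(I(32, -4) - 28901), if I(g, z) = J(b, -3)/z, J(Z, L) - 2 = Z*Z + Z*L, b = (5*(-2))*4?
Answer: I*√117326/2 ≈ 171.26*I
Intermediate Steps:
b = -40 (b = -10*4 = -40)
J(Z, L) = 2 + Z² + L*Z (J(Z, L) = 2 + (Z*Z + Z*L) = 2 + (Z² + L*Z) = 2 + Z² + L*Z)
I(g, z) = 1722/z (I(g, z) = (2 + (-40)² - 3*(-40))/z = (2 + 1600 + 120)/z = 1722/z)
√(I(32, -4) - 28901) = √(1722/(-4) - 28901) = √(1722*(-¼) - 28901) = √(-861/2 - 28901) = √(-58663/2) = I*√117326/2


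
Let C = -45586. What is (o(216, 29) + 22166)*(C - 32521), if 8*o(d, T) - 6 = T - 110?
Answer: -13844700071/8 ≈ -1.7306e+9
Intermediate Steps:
o(d, T) = -13 + T/8 (o(d, T) = 3/4 + (T - 110)/8 = 3/4 + (-110 + T)/8 = 3/4 + (-55/4 + T/8) = -13 + T/8)
(o(216, 29) + 22166)*(C - 32521) = ((-13 + (1/8)*29) + 22166)*(-45586 - 32521) = ((-13 + 29/8) + 22166)*(-78107) = (-75/8 + 22166)*(-78107) = (177253/8)*(-78107) = -13844700071/8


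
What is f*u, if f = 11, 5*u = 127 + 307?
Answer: 4774/5 ≈ 954.80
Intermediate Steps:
u = 434/5 (u = (127 + 307)/5 = (⅕)*434 = 434/5 ≈ 86.800)
f*u = 11*(434/5) = 4774/5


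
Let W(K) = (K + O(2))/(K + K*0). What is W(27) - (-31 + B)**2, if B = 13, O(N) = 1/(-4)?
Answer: -34885/108 ≈ -323.01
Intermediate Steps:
O(N) = -1/4
W(K) = (-1/4 + K)/K (W(K) = (K - 1/4)/(K + K*0) = (-1/4 + K)/(K + 0) = (-1/4 + K)/K)
W(27) - (-31 + B)**2 = (-1/4 + 27)/27 - (-31 + 13)**2 = (1/27)*(107/4) - 1*(-18)**2 = 107/108 - 1*324 = 107/108 - 324 = -34885/108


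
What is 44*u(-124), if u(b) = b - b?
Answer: 0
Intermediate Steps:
u(b) = 0
44*u(-124) = 44*0 = 0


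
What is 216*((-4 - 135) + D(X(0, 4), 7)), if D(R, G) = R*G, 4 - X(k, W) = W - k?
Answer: -30024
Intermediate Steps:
X(k, W) = 4 + k - W (X(k, W) = 4 - (W - k) = 4 + (k - W) = 4 + k - W)
D(R, G) = G*R
216*((-4 - 135) + D(X(0, 4), 7)) = 216*((-4 - 135) + 7*(4 + 0 - 1*4)) = 216*(-139 + 7*(4 + 0 - 4)) = 216*(-139 + 7*0) = 216*(-139 + 0) = 216*(-139) = -30024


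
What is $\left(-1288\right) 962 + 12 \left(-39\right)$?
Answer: $-1239524$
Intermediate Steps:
$\left(-1288\right) 962 + 12 \left(-39\right) = -1239056 - 468 = -1239524$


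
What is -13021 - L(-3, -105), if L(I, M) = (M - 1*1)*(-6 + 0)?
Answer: -13657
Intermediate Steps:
L(I, M) = 6 - 6*M (L(I, M) = (M - 1)*(-6) = (-1 + M)*(-6) = 6 - 6*M)
-13021 - L(-3, -105) = -13021 - (6 - 6*(-105)) = -13021 - (6 + 630) = -13021 - 1*636 = -13021 - 636 = -13657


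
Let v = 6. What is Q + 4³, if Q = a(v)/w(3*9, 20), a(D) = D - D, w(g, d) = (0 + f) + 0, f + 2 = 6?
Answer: 64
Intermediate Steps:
f = 4 (f = -2 + 6 = 4)
w(g, d) = 4 (w(g, d) = (0 + 4) + 0 = 4 + 0 = 4)
a(D) = 0
Q = 0 (Q = 0/4 = 0*(¼) = 0)
Q + 4³ = 0 + 4³ = 0 + 64 = 64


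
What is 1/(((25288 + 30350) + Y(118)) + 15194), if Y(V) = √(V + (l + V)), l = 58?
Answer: 35416/2508585965 - 7*√6/5017171930 ≈ 1.4114e-5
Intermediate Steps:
Y(V) = √(58 + 2*V) (Y(V) = √(V + (58 + V)) = √(58 + 2*V))
1/(((25288 + 30350) + Y(118)) + 15194) = 1/(((25288 + 30350) + √(58 + 2*118)) + 15194) = 1/((55638 + √(58 + 236)) + 15194) = 1/((55638 + √294) + 15194) = 1/((55638 + 7*√6) + 15194) = 1/(70832 + 7*√6)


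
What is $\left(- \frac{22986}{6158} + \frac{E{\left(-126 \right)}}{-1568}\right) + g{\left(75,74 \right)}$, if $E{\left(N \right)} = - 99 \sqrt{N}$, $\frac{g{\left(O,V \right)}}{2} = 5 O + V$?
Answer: $\frac{2753449}{3079} + \frac{297 i \sqrt{14}}{1568} \approx 894.27 + 0.70872 i$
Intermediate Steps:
$g{\left(O,V \right)} = 2 V + 10 O$ ($g{\left(O,V \right)} = 2 \left(5 O + V\right) = 2 \left(V + 5 O\right) = 2 V + 10 O$)
$\left(- \frac{22986}{6158} + \frac{E{\left(-126 \right)}}{-1568}\right) + g{\left(75,74 \right)} = \left(- \frac{22986}{6158} + \frac{\left(-99\right) \sqrt{-126}}{-1568}\right) + \left(2 \cdot 74 + 10 \cdot 75\right) = \left(\left(-22986\right) \frac{1}{6158} + - 99 \cdot 3 i \sqrt{14} \left(- \frac{1}{1568}\right)\right) + \left(148 + 750\right) = \left(- \frac{11493}{3079} + - 297 i \sqrt{14} \left(- \frac{1}{1568}\right)\right) + 898 = \left(- \frac{11493}{3079} + \frac{297 i \sqrt{14}}{1568}\right) + 898 = \frac{2753449}{3079} + \frac{297 i \sqrt{14}}{1568}$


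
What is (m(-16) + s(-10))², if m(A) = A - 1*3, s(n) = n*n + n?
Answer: 5041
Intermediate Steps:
s(n) = n + n² (s(n) = n² + n = n + n²)
m(A) = -3 + A (m(A) = A - 3 = -3 + A)
(m(-16) + s(-10))² = ((-3 - 16) - 10*(1 - 10))² = (-19 - 10*(-9))² = (-19 + 90)² = 71² = 5041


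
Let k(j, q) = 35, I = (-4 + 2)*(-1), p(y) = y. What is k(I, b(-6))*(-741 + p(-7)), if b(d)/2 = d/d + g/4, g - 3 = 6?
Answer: -26180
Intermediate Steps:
g = 9 (g = 3 + 6 = 9)
b(d) = 13/2 (b(d) = 2*(d/d + 9/4) = 2*(1 + 9*(¼)) = 2*(1 + 9/4) = 2*(13/4) = 13/2)
I = 2 (I = -2*(-1) = 2)
k(I, b(-6))*(-741 + p(-7)) = 35*(-741 - 7) = 35*(-748) = -26180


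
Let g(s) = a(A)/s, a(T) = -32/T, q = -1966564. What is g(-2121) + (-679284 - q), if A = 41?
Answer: 111943156112/86961 ≈ 1.2873e+6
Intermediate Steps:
g(s) = -32/(41*s) (g(s) = (-32/41)/s = (-32*1/41)/s = -32/(41*s))
g(-2121) + (-679284 - q) = -32/41/(-2121) + (-679284 - 1*(-1966564)) = -32/41*(-1/2121) + (-679284 + 1966564) = 32/86961 + 1287280 = 111943156112/86961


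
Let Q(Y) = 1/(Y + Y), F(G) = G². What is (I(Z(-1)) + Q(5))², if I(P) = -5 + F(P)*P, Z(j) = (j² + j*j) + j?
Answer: 1521/100 ≈ 15.210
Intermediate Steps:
Q(Y) = 1/(2*Y)
Z(j) = j + 2*j² (Z(j) = (j² + j²) + j = 2*j² + j = j + 2*j²)
I(P) = -5 + P³ (I(P) = -5 + P²*P = -5 + P³)
(I(Z(-1)) + Q(5))² = ((-5 + (-(1 + 2*(-1)))³) + (½)/5)² = ((-5 + (-(1 - 2))³) + (½)*(⅕))² = ((-5 + (-1*(-1))³) + ⅒)² = ((-5 + 1³) + ⅒)² = ((-5 + 1) + ⅒)² = (-4 + ⅒)² = (-39/10)² = 1521/100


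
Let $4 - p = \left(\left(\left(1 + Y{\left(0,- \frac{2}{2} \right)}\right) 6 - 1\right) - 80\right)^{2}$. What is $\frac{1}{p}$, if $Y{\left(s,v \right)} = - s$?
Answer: $- \frac{1}{5621} \approx -0.0001779$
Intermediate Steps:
$p = -5621$ ($p = 4 - \left(\left(\left(1 - 0\right) 6 - 1\right) - 80\right)^{2} = 4 - \left(\left(\left(1 + 0\right) 6 - 1\right) - 80\right)^{2} = 4 - \left(\left(1 \cdot 6 - 1\right) - 80\right)^{2} = 4 - \left(\left(6 - 1\right) - 80\right)^{2} = 4 - \left(5 - 80\right)^{2} = 4 - \left(-75\right)^{2} = 4 - 5625 = -5621$)
$\frac{1}{p} = \frac{1}{-5621} = - \frac{1}{5621}$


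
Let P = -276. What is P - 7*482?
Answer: -3650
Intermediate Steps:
P - 7*482 = -276 - 7*482 = -276 - 3374 = -3650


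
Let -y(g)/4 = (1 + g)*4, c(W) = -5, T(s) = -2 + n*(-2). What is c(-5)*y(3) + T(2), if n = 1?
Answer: 316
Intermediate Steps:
T(s) = -4 (T(s) = -2 + 1*(-2) = -2 - 2 = -4)
y(g) = -16 - 16*g (y(g) = -4*(1 + g)*4 = -4*(4 + 4*g) = -16 - 16*g)
c(-5)*y(3) + T(2) = -5*(-16 - 16*3) - 4 = -5*(-16 - 48) - 4 = -5*(-64) - 4 = 320 - 4 = 316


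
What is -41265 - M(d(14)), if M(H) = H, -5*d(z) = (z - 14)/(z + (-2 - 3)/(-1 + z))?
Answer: -41265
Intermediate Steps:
d(z) = -(-14 + z)/(5*(z - 5/(-1 + z))) (d(z) = -(z - 14)/(5*(z + (-2 - 3)/(-1 + z))) = -(-14 + z)/(5*(z - 5/(-1 + z))))
-41265 - M(d(14)) = -41265 - (14 + 14² - 15*14)/(5*(5 + 14 - 1*14²)) = -41265 - (14 + 196 - 210)/(5*(5 + 14 - 1*196)) = -41265 - 0/(5*(5 + 14 - 196)) = -41265 - 0/(5*(-177)) = -41265 - (-1)*0/(5*177) = -41265 - 1*0 = -41265 + 0 = -41265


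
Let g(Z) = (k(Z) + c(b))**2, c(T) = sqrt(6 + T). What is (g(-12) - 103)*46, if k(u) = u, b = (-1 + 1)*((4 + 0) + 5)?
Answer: 2162 - 1104*sqrt(6) ≈ -542.24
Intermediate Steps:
b = 0 (b = 0*(4 + 5) = 0*9 = 0)
g(Z) = (Z + sqrt(6))**2 (g(Z) = (Z + sqrt(6 + 0))**2 = (Z + sqrt(6))**2)
(g(-12) - 103)*46 = ((-12 + sqrt(6))**2 - 103)*46 = (-103 + (-12 + sqrt(6))**2)*46 = -4738 + 46*(-12 + sqrt(6))**2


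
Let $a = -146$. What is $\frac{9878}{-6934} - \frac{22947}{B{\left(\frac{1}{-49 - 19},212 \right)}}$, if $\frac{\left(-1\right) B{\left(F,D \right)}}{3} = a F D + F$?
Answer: $\frac{1650430655}{107307117} \approx 15.38$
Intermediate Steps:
$B{\left(F,D \right)} = - 3 F + 438 D F$ ($B{\left(F,D \right)} = - 3 \left(- 146 F D + F\right) = - 3 \left(- 146 D F + F\right) = - 3 \left(F - 146 D F\right) = - 3 F + 438 D F$)
$\frac{9878}{-6934} - \frac{22947}{B{\left(\frac{1}{-49 - 19},212 \right)}} = \frac{9878}{-6934} - \frac{22947}{3 \frac{1}{-49 - 19} \left(-1 + 146 \cdot 212\right)} = 9878 \left(- \frac{1}{6934}\right) - \frac{22947}{3 \frac{1}{-68} \left(-1 + 30952\right)} = - \frac{4939}{3467} - \frac{22947}{3 \left(- \frac{1}{68}\right) 30951} = - \frac{4939}{3467} - \frac{22947}{- \frac{92853}{68}} = - \frac{4939}{3467} - - \frac{520132}{30951} = - \frac{4939}{3467} + \frac{520132}{30951} = \frac{1650430655}{107307117}$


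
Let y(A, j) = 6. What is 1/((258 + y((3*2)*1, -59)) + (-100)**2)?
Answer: 1/10264 ≈ 9.7428e-5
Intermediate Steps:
1/((258 + y((3*2)*1, -59)) + (-100)**2) = 1/((258 + 6) + (-100)**2) = 1/(264 + 10000) = 1/10264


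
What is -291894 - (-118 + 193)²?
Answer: -297519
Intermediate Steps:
-291894 - (-118 + 193)² = -291894 - 1*75² = -291894 - 1*5625 = -291894 - 5625 = -297519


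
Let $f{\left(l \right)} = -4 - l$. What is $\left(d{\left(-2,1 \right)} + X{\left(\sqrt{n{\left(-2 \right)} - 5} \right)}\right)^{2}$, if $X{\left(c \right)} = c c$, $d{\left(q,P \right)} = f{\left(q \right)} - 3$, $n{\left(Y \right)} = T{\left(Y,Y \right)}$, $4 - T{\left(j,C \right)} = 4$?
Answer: $100$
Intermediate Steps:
$T{\left(j,C \right)} = 0$ ($T{\left(j,C \right)} = 4 - 4 = 0$)
$n{\left(Y \right)} = 0$
$d{\left(q,P \right)} = -7 - q$ ($d{\left(q,P \right)} = \left(-4 - q\right) - 3 = -7 - q$)
$X{\left(c \right)} = c^{2}$
$\left(d{\left(-2,1 \right)} + X{\left(\sqrt{n{\left(-2 \right)} - 5} \right)}\right)^{2} = \left(\left(-7 - -2\right) + \left(\sqrt{0 - 5}\right)^{2}\right)^{2} = \left(\left(-7 + 2\right) + \left(\sqrt{-5}\right)^{2}\right)^{2} = \left(-5 + \left(i \sqrt{5}\right)^{2}\right)^{2} = \left(-5 - 5\right)^{2} = \left(-10\right)^{2} = 100$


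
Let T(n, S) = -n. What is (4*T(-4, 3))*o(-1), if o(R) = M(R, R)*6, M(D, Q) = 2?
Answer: 192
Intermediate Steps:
o(R) = 12 (o(R) = 2*6 = 12)
(4*T(-4, 3))*o(-1) = (4*(-1*(-4)))*12 = (4*4)*12 = 16*12 = 192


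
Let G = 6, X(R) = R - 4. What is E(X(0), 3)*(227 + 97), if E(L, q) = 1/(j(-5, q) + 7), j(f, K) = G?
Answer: 324/13 ≈ 24.923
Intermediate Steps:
X(R) = -4 + R
j(f, K) = 6
E(L, q) = 1/13 (E(L, q) = 1/(6 + 7) = 1/13)
E(X(0), 3)*(227 + 97) = (227 + 97)/13 = (1/13)*324 = 324/13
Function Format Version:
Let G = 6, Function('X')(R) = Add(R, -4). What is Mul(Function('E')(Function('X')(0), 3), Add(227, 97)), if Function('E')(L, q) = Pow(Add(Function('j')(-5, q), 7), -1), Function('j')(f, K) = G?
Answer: Rational(324, 13) ≈ 24.923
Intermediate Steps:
Function('X')(R) = Add(-4, R)
Function('j')(f, K) = 6
Function('E')(L, q) = Rational(1, 13) (Function('E')(L, q) = Pow(Add(6, 7), -1) = Pow(13, -1) = Rational(1, 13))
Mul(Function('E')(Function('X')(0), 3), Add(227, 97)) = Mul(Rational(1, 13), Add(227, 97)) = Mul(Rational(1, 13), 324) = Rational(324, 13)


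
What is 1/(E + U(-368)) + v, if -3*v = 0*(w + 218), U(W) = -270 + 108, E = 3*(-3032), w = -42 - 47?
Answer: -1/9258 ≈ -0.00010801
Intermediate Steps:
w = -89
E = -9096
U(W) = -162
v = 0 (v = -0*(-89 + 218) = -0*129 = -⅓*0 = 0)
1/(E + U(-368)) + v = 1/(-9096 - 162) + 0 = 1/(-9258) + 0 = -1/9258 + 0 = -1/9258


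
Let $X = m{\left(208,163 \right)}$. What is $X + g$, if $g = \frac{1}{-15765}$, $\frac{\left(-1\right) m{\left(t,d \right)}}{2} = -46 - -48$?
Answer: $- \frac{63061}{15765} \approx -4.0001$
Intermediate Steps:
$m{\left(t,d \right)} = -4$ ($m{\left(t,d \right)} = - 2 \left(-46 - -48\right) = - 2 \left(-46 + 48\right) = \left(-2\right) 2 = -4$)
$g = - \frac{1}{15765} \approx -6.3432 \cdot 10^{-5}$
$X = -4$
$X + g = -4 - \frac{1}{15765} = - \frac{63061}{15765}$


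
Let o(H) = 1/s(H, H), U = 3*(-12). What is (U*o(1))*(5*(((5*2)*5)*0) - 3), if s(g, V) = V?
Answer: 108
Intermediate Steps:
U = -36
o(H) = 1/H
(U*o(1))*(5*(((5*2)*5)*0) - 3) = (-36/1)*(5*(((5*2)*5)*0) - 3) = (-36*1)*(5*((10*5)*0) - 3) = -36*(5*(50*0) - 3) = -36*(5*0 - 3) = -36*(0 - 3) = -36*(-3) = 108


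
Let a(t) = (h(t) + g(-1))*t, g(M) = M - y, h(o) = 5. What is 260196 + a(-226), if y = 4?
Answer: 260196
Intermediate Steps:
g(M) = -4 + M (g(M) = M - 1*4 = M - 4 = -4 + M)
a(t) = 0 (a(t) = (5 + (-4 - 1))*t = (5 - 5)*t = 0*t = 0)
260196 + a(-226) = 260196 + 0 = 260196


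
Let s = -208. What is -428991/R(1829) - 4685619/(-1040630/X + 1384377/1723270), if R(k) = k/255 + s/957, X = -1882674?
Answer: -141197999131531306707165/40147995721176559 ≈ -3.5169e+6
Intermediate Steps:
R(k) = -208/957 + k/255 (R(k) = k/255 - 208/957 = -208/957 + k/255)
-428991/R(1829) - 4685619/(-1040630/X + 1384377/1723270) = -428991/(-208/957 + (1/255)*1829) - 4685619/(-1040630/(-1882674) + 1384377/1723270) = -428991/(-208/957 + 1829/255) - 4685619/(-1040630*(-1/1882674) + 1384377*(1/1723270)) = -428991/565771/81345 - 4685619/(520315/941337 + 1384377/1723270) = -428991*81345/565771 - 4685619/2199808522099/1622177811990 = -34896272895/565771 - 4685619*1622177811990/2199808522099 = -34896272895/565771 - 245190554104476510/70961565229 = -141197999131531306707165/40147995721176559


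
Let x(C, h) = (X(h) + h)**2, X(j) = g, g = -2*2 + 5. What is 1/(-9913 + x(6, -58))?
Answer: -1/6664 ≈ -0.00015006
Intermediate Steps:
g = 1 (g = -4 + 5 = 1)
X(j) = 1
x(C, h) = (1 + h)**2
1/(-9913 + x(6, -58)) = 1/(-9913 + (1 - 58)**2) = 1/(-9913 + (-57)**2) = 1/(-9913 + 3249) = 1/(-6664) = -1/6664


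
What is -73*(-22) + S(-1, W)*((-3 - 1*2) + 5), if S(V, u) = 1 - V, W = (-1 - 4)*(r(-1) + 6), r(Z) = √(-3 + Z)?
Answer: 1606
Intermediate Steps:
W = -30 - 10*I (W = (-1 - 4)*(√(-3 - 1) + 6) = -5*(√(-4) + 6) = -5*(2*I + 6) = -5*(6 + 2*I) = -30 - 10*I ≈ -30.0 - 10.0*I)
-73*(-22) + S(-1, W)*((-3 - 1*2) + 5) = -73*(-22) + (1 - 1*(-1))*((-3 - 1*2) + 5) = 1606 + (1 + 1)*((-3 - 2) + 5) = 1606 + 2*(-5 + 5) = 1606 + 2*0 = 1606 + 0 = 1606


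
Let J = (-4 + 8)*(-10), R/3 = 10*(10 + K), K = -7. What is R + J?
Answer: 50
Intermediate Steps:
R = 90 (R = 3*(10*(10 - 7)) = 3*(10*3) = 3*30 = 90)
J = -40 (J = 4*(-10) = -40)
R + J = 90 - 40 = 50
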